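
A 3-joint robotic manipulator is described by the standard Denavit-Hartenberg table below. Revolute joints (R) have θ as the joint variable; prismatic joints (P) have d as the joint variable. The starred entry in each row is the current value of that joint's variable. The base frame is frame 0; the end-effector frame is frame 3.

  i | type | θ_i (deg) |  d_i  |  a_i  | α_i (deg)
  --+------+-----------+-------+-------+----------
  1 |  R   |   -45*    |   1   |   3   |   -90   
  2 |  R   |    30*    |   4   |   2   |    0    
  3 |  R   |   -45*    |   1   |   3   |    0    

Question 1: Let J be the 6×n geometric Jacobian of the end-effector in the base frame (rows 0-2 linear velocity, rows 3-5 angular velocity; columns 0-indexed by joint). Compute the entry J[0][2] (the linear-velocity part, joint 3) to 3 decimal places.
axis z_2 = (0.7071,0.7071,0.0000); lever o_n−o_2 = (2.7561,-1.3419,0.7765)
cross product → J_v[:, 2] = (0.5490,-0.5490,-2.8978)
J_ω[:, 2] = z_2
entry J[0][2] = 0.5490

0.549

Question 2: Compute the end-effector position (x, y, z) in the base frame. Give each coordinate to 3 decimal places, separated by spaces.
after link 1: o_1 = (2.1213, -2.1213, 1.0000)
after link 2: o_2 = (6.1745, -0.5176, 0.0000)
after link 3: o_3 = (8.9306, -1.8596, 0.7765)

8.931 -1.860 0.776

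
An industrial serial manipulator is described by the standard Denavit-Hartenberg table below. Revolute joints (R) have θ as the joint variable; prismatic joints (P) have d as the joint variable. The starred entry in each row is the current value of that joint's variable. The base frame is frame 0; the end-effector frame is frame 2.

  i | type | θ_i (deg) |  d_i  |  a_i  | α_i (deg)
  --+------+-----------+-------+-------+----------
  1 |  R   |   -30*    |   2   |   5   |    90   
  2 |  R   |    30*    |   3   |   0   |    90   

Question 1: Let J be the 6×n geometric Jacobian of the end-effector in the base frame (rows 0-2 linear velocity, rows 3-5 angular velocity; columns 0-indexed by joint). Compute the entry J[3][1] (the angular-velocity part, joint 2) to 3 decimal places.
axis z_1 = (-0.5000,-0.8660,0.0000); lever o_n−o_1 = (-1.5000,-2.5981,0.0000)
cross product → J_v[:, 1] = (0.0000,-0.0000,0.0000)
J_ω[:, 1] = z_1
entry J[3][1] = -0.5000

-0.500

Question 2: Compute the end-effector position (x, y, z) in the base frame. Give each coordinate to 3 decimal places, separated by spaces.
after link 1: o_1 = (4.3301, -2.5000, 2.0000)
after link 2: o_2 = (2.8301, -5.0981, 2.0000)

2.830 -5.098 2.000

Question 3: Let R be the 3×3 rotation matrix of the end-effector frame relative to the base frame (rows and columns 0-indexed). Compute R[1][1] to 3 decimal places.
-0.866

End-effector y-axis (col 1 of R) = (-0.5000,-0.8660,0.0000)
R[1][1] = -0.8660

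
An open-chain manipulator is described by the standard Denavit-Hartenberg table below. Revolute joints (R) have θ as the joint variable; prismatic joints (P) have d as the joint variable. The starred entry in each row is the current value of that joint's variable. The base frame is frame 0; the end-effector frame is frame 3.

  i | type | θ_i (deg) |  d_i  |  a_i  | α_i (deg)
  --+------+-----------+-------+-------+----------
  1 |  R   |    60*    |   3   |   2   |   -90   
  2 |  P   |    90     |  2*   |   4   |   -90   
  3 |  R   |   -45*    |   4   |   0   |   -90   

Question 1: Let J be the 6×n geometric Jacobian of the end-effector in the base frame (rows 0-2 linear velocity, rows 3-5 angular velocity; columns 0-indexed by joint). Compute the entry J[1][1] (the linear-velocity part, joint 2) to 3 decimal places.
0.500

prismatic axis z_1 = (-0.8660,0.5000,0.0000)
J_v[:, 1] = z_1; J_ω[:, 1] = (0,0,0)
entry J[1][1] = 0.5000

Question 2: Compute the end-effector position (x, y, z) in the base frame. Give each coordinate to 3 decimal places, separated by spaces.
after link 1: o_1 = (1.0000, 1.7321, 3.0000)
after link 2: o_2 = (-0.7321, 2.7321, -1.0000)
after link 3: o_3 = (-2.7321, -0.7321, -1.0000)

-2.732 -0.732 -1.000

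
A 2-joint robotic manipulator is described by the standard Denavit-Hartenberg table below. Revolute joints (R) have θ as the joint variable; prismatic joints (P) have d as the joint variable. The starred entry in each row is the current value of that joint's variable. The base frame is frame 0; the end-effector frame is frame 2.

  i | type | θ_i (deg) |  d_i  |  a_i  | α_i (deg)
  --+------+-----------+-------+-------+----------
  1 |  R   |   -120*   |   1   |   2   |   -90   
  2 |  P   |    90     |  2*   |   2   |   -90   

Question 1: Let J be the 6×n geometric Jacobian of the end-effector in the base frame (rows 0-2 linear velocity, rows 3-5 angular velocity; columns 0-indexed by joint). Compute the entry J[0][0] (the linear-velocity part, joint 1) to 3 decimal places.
2.732

axis z_0 = ẑ; lever o_n−o_0 = (0.7321,-2.7321,-1.0000)
cross product → J_v[:, 0] = (2.7321,0.7321,-0.0000)
J_ω[:, 0] = z_0
entry J[0][0] = 2.7321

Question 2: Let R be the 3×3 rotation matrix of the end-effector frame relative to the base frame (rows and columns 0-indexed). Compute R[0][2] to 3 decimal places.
0.500

End-effector z-axis (col 2 of R) = (0.5000,0.8660,-0.0000)
R[0][2] = 0.5000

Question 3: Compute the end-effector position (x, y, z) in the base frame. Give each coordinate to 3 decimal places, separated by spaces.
after link 1: o_1 = (-1.0000, -1.7321, 1.0000)
after link 2: o_2 = (0.7321, -2.7321, -1.0000)

0.732 -2.732 -1.000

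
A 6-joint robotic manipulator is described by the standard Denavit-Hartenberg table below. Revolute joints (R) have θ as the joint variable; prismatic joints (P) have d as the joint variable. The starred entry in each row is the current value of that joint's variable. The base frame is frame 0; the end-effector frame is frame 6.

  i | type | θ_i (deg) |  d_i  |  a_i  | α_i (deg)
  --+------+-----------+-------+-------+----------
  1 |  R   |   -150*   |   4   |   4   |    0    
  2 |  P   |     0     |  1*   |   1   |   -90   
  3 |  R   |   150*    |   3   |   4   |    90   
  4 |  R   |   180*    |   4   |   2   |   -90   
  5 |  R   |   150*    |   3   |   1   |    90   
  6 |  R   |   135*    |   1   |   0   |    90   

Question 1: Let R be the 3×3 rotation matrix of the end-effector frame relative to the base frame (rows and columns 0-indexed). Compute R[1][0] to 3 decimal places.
End-effector x-axis (col 0 of R) = (-0.9659,0.2588,-0.0000)
R[1][0] = 0.2588

0.259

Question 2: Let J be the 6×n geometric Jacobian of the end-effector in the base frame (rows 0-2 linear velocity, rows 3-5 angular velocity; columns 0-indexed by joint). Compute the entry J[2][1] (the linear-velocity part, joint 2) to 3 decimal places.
prismatic axis z_1 = (0.0000,0.0000,1.0000)
J_v[:, 1] = z_1; J_ω[:, 1] = (0,0,0)
entry J[2][1] = 1.0000

1.000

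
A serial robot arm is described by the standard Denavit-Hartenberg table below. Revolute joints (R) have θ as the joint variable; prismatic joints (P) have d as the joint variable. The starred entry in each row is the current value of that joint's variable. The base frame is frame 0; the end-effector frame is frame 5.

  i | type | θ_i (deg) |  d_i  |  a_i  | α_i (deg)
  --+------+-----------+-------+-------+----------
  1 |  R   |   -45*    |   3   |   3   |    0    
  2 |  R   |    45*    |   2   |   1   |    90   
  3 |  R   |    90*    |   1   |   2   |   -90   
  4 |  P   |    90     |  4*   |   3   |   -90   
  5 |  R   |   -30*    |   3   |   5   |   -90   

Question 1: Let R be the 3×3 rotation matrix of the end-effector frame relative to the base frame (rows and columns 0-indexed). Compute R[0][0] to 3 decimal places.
-0.500

End-effector x-axis (col 0 of R) = (-0.5000,0.8660,0.0000)
R[0][0] = -0.5000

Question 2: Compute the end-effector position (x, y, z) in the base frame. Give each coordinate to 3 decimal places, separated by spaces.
after link 1: o_1 = (2.1213, -2.1213, 3.0000)
after link 2: o_2 = (3.1213, -2.1213, 5.0000)
after link 3: o_3 = (3.1213, -3.1213, 7.0000)
after link 4: o_4 = (-0.8787, -0.1213, 7.0000)
after link 5: o_5 = (-3.3787, 4.2088, 4.0000)

-3.379 4.209 4.000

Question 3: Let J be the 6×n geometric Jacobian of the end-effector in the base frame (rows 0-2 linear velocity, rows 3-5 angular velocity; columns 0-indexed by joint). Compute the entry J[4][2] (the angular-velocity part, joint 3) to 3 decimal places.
-1.000

axis z_2 = (0.0000,-1.0000,0.0000); lever o_n−o_2 = (-6.5000,6.3301,-1.0000)
cross product → J_v[:, 2] = (1.0000,-0.0000,-6.5000)
J_ω[:, 2] = z_2
entry J[4][2] = -1.0000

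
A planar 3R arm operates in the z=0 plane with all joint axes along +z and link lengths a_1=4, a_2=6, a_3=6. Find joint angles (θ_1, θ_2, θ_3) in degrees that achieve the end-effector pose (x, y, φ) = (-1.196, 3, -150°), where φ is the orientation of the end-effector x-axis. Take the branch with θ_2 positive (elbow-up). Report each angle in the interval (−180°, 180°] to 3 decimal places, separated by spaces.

0.000 89.999 120.001

wrist centre = target − a_3·(cos φ, sin φ) = (4.0002, 6.0000)
cos θ_2 = (52.0012−4²−6²)/(2·4·6) = 0.0000; θ_2 = 89.9985° (elbow-up)
β = atan2(6.0000,4.0002) = 56.3089°; ψ = atan2(6.0000,4.0002) = 56.3089°
θ_1 = β − ψ = 0.0000°
θ_3 = φ − θ_1 − θ_2 = 120.0015° (wrapped to (-180°,180°])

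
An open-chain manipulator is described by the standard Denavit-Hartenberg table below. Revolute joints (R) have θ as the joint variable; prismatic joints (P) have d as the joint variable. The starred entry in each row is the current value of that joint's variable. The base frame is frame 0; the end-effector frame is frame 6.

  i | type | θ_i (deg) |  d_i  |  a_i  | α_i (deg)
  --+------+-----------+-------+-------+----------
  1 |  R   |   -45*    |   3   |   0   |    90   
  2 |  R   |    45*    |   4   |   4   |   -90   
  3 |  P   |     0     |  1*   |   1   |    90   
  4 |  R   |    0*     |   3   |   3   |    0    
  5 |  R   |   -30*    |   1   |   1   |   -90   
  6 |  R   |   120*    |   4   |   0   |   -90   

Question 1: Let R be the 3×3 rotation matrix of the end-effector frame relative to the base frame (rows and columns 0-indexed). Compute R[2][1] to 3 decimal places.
End-effector y-axis (col 1 of R) = (0.1830,-0.1830,-0.9659)
R[2][1] = -0.9659

-0.966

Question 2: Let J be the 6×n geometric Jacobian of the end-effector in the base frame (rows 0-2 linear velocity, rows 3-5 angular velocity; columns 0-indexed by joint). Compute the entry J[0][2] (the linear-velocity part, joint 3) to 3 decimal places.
-0.500

prismatic axis z_2 = (-0.5000,0.5000,0.7071)
J_v[:, 2] = z_2; J_ω[:, 2] = (0,0,0)
entry J[0][2] = -0.5000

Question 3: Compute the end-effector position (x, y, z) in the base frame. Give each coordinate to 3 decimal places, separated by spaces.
-2.206 -9.108 13.486

after link 1: o_1 = (0.0000, 0.0000, 3.0000)
after link 2: o_2 = (-0.8284, -4.8284, 5.8284)
after link 3: o_3 = (-0.8284, -4.8284, 7.2426)
after link 4: o_4 = (-1.4497, -8.4497, 9.3640)
after link 5: o_5 = (-1.4738, -9.8399, 9.6228)
after link 6: o_6 = (-2.2059, -9.1078, 13.4865)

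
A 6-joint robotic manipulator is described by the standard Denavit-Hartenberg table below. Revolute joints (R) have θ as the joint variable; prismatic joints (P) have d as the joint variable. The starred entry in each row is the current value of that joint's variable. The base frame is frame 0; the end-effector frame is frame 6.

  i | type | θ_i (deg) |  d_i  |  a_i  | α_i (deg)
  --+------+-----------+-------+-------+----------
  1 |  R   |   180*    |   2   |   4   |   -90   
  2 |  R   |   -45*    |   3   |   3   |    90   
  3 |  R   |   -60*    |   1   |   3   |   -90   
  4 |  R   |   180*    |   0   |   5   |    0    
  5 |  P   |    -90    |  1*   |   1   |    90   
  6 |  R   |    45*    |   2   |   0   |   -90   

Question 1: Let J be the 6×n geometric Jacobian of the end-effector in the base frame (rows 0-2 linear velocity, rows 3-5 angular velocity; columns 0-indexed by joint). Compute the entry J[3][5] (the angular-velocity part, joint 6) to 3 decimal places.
axis z_5 = (-0.3536,0.8660,0.3536); lever o_n−o_5 = (-0.7071,1.7321,0.7071)
cross product → J_v[:, 5] = (0.0000,0.0000,-0.0000)
J_ω[:, 5] = z_5
entry J[3][5] = -0.3536

-0.354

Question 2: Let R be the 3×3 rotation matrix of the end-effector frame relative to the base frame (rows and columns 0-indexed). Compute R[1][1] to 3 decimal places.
End-effector y-axis (col 1 of R) = (0.3536,-0.8660,-0.3536)
R[1][1] = -0.8660

-0.866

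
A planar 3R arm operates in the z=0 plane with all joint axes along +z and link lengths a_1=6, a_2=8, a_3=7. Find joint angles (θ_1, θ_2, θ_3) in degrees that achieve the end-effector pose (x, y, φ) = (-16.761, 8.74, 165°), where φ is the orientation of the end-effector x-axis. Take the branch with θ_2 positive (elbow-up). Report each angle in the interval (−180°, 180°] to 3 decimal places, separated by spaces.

wrist centre = target − a_3·(cos φ, sin φ) = (-9.9995, 6.9283)
cos θ_2 = (147.9913−6²−8²)/(2·6·8) = 0.4999; θ_2 = 60.0060° (elbow-up)
β = atan2(6.9283,-9.9995) = 145.2835°; ψ = atan2(6.9286,9.9993) = 34.7186°
θ_1 = β − ψ = 110.5649°
θ_3 = φ − θ_1 − θ_2 = -5.5709° (wrapped to (-180°,180°])

110.565 60.006 -5.571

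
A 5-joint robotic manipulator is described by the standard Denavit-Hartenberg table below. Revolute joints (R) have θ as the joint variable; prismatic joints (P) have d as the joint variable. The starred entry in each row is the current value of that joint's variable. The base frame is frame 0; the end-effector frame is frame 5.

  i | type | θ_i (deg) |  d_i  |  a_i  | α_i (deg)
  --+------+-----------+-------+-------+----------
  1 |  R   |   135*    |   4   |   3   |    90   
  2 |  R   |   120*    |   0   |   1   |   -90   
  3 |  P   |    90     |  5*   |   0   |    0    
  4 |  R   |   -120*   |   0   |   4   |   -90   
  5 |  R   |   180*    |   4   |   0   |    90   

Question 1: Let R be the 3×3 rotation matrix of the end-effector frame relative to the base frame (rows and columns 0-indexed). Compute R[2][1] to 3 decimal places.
0.433

End-effector y-axis (col 1 of R) = (-0.4356,-0.7891,0.4330)
R[2][1] = 0.4330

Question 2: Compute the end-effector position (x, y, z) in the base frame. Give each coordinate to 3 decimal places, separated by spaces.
2.191 -4.261 7.098

after link 1: o_1 = (-2.1213, 2.1213, 4.0000)
after link 2: o_2 = (-1.7678, 1.7678, 4.8660)
after link 3: o_3 = (1.2941, -1.2941, 2.3660)
after link 4: o_4 = (3.9331, -1.1046, 5.3660)
after link 5: o_5 = (2.1907, -4.2612, 7.0981)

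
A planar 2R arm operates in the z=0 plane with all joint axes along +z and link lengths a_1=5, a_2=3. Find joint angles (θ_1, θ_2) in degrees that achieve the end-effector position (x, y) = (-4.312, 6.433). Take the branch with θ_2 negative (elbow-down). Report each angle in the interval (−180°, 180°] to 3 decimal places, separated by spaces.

cos θ_2 = (59.9768−5²−3²)/(2·5·3) = 0.8659; θ_2 = -30.0150° (elbow-down)
β = atan2(6.4330,-4.3120) = 123.8337°; ψ = atan2(-1.5007,7.5977) = -11.1731°
θ_1 = β − ψ = 135.0068°

135.007 -30.015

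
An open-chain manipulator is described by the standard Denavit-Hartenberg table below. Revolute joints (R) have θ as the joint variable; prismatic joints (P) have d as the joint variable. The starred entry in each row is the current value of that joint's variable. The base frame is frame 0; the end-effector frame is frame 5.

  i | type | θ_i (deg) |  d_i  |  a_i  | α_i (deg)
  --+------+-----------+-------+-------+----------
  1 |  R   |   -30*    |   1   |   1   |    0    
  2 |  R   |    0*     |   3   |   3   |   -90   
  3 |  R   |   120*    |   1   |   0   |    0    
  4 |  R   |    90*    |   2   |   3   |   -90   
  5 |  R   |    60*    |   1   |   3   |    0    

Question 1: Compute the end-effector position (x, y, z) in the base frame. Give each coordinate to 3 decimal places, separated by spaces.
0.723 0.047 7.116

after link 1: o_1 = (0.8660, -0.5000, 1.0000)
after link 2: o_2 = (3.4641, -2.0000, 4.0000)
after link 3: o_3 = (3.9641, -1.1340, 4.0000)
after link 4: o_4 = (2.7141, 1.8971, 5.5000)
after link 5: o_5 = (0.7231, 0.0466, 7.1160)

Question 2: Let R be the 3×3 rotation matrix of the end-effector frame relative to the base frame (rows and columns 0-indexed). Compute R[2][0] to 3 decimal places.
End-effector x-axis (col 0 of R) = (-0.8080,-0.5335,0.2500)
R[2][0] = 0.2500

0.250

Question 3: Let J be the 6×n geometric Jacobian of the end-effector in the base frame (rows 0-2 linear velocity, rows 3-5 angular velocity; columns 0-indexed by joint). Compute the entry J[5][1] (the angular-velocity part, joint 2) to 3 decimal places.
axis z_1 = (0.0000,0.0000,1.0000); lever o_n−o_1 = (-0.1429,0.5466,6.1160)
cross product → J_v[:, 1] = (-0.5466,-0.1429,0.0000)
J_ω[:, 1] = z_1
entry J[5][1] = 1.0000

1.000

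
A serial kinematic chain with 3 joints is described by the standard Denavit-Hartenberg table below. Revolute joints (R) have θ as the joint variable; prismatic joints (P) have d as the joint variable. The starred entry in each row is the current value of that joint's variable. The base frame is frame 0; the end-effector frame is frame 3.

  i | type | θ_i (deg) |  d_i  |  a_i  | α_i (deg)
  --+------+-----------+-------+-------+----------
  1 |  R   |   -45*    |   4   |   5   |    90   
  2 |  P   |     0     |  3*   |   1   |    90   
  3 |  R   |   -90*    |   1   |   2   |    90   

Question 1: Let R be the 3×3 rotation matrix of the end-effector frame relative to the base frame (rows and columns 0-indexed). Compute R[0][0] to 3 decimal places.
End-effector x-axis (col 0 of R) = (0.7071,0.7071,-0.0000)
R[0][0] = 0.7071

0.707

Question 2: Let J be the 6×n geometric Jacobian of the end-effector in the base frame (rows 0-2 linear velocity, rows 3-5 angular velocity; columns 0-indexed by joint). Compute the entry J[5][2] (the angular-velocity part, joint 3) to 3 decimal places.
axis z_2 = (-0.0000,-0.0000,-1.0000); lever o_n−o_2 = (1.4142,1.4142,-1.0000)
cross product → J_v[:, 2] = (1.4142,-1.4142,0.0000)
J_ω[:, 2] = z_2
entry J[5][2] = -1.0000

-1.000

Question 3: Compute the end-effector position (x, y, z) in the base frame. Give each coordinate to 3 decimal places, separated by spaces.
3.536 -4.950 3.000

after link 1: o_1 = (3.5355, -3.5355, 4.0000)
after link 2: o_2 = (2.1213, -6.3640, 4.0000)
after link 3: o_3 = (3.5355, -4.9497, 3.0000)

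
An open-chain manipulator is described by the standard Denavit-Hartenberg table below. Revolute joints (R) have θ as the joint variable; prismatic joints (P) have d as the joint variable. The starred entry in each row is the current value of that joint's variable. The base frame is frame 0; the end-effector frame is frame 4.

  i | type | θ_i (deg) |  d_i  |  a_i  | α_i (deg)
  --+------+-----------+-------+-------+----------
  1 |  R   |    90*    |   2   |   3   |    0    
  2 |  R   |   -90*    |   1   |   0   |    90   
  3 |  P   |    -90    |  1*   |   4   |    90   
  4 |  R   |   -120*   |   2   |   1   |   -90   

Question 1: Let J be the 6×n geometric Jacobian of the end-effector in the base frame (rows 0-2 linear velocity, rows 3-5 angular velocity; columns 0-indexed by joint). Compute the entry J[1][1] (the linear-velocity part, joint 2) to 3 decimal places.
-2.000

axis z_1 = (0.0000,0.0000,1.0000); lever o_n−o_1 = (-2.0000,-0.1340,-2.5000)
cross product → J_v[:, 1] = (0.1340,-2.0000,0.0000)
J_ω[:, 1] = z_1
entry J[1][1] = -2.0000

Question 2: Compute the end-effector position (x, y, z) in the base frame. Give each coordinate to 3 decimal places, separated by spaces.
after link 1: o_1 = (0.0000, 3.0000, 2.0000)
after link 2: o_2 = (0.0000, 3.0000, 3.0000)
after link 3: o_3 = (0.0000, 2.0000, -1.0000)
after link 4: o_4 = (-2.0000, 2.8660, -0.5000)

-2.000 2.866 -0.500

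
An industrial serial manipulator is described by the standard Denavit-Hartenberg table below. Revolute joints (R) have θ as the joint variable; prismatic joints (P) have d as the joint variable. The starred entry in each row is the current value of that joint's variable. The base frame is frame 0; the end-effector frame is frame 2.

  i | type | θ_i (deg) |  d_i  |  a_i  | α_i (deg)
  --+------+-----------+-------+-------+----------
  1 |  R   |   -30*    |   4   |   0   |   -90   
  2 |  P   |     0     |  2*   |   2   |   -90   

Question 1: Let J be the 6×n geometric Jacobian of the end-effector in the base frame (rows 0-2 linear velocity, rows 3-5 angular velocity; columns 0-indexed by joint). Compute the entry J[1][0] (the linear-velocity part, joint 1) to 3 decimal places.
2.732

axis z_0 = ẑ; lever o_n−o_0 = (2.7321,0.7321,4.0000)
cross product → J_v[:, 0] = (-0.7321,2.7321,0.0000)
J_ω[:, 0] = z_0
entry J[1][0] = 2.7321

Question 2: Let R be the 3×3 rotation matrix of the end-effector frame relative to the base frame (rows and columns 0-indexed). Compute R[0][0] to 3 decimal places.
0.866

End-effector x-axis (col 0 of R) = (0.8660,-0.5000,0.0000)
R[0][0] = 0.8660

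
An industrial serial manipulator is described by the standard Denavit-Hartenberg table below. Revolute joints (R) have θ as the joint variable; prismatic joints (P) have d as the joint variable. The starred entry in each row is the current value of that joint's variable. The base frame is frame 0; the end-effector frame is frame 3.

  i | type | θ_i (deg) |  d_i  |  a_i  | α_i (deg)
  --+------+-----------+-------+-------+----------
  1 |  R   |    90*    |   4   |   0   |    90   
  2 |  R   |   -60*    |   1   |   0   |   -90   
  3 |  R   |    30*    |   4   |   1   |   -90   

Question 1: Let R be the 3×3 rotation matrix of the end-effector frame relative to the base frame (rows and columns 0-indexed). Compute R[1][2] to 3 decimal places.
-0.250

End-effector z-axis (col 2 of R) = (-0.8660,-0.2500,0.4330)
R[1][2] = -0.2500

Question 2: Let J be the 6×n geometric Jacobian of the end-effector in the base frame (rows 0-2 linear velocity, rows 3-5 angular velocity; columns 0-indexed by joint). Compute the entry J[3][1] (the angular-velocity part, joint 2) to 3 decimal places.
1.000

axis z_1 = (1.0000,-0.0000,0.0000); lever o_n−o_1 = (0.5000,3.8971,1.2500)
cross product → J_v[:, 1] = (-0.0000,-1.2500,3.8971)
J_ω[:, 1] = z_1
entry J[3][1] = 1.0000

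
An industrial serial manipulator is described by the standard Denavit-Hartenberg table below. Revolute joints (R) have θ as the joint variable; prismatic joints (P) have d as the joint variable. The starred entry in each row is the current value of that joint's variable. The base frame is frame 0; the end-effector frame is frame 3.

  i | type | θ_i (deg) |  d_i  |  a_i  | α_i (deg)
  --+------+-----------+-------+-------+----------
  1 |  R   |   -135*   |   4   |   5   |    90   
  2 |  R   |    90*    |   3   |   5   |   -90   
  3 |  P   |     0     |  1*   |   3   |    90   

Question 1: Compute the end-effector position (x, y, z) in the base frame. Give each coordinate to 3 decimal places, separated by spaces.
-4.950 -0.707 12.000

after link 1: o_1 = (-3.5355, -3.5355, 4.0000)
after link 2: o_2 = (-5.6569, -1.4142, 9.0000)
after link 3: o_3 = (-4.9497, -0.7071, 12.0000)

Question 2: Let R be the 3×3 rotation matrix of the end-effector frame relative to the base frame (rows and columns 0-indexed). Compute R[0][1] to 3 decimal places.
End-effector y-axis (col 1 of R) = (0.7071,0.7071,0.0000)
R[0][1] = 0.7071

0.707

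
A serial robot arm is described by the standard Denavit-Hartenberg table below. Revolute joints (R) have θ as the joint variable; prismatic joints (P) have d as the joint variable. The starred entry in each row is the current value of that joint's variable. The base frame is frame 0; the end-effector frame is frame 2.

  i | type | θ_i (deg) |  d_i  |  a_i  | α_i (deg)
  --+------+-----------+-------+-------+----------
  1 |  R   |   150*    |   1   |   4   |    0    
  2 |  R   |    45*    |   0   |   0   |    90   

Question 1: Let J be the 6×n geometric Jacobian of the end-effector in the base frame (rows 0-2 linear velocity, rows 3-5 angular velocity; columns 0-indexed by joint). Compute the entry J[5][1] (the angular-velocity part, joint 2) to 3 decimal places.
1.000

axis z_1 = (0.0000,0.0000,1.0000); lever o_n−o_1 = (0.0000,0.0000,0.0000)
cross product → J_v[:, 1] = (0.0000,0.0000,0.0000)
J_ω[:, 1] = z_1
entry J[5][1] = 1.0000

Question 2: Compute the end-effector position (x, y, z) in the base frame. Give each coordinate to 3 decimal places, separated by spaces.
after link 1: o_1 = (-3.4641, 2.0000, 1.0000)
after link 2: o_2 = (-3.4641, 2.0000, 1.0000)

-3.464 2.000 1.000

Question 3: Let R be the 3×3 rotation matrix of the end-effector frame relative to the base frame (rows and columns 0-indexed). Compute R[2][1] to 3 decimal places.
End-effector y-axis (col 1 of R) = (0.0000,-0.0000,1.0000)
R[2][1] = 1.0000

1.000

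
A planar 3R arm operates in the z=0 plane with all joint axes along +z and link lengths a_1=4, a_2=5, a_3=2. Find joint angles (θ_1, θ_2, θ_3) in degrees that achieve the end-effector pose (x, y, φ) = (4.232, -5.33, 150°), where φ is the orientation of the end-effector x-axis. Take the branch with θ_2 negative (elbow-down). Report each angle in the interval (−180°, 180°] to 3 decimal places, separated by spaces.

wrist centre = target − a_3·(cos φ, sin φ) = (5.9641, -6.3300)
cos θ_2 = (75.6388−4²−5²)/(2·4·5) = 0.8660; θ_2 = -30.0063° (elbow-down)
β = atan2(-6.3300,5.9641) = -46.7050°; ψ = atan2(-2.5005,8.3299) = -16.7089°
θ_1 = β − ψ = -29.9961°
θ_3 = φ − θ_1 − θ_2 = -149.9975° (wrapped to (-180°,180°])

-29.996 -30.006 -149.998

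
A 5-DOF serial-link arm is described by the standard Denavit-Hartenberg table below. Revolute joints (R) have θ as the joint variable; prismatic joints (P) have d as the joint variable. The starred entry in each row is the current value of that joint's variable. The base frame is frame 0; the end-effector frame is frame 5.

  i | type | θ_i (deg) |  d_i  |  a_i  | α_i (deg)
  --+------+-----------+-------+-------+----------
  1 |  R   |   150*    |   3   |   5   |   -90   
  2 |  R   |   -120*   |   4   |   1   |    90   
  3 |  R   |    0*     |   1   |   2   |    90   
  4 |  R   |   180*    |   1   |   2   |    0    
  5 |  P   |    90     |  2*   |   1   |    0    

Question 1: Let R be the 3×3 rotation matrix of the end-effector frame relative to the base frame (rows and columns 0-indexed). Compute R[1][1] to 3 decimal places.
-0.250

End-effector y-axis (col 1 of R) = (0.4330,-0.2500,0.8660)
R[1][1] = -0.2500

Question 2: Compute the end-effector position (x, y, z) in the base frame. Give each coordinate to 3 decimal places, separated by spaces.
-4.397 1.384 3.866

after link 1: o_1 = (-4.3301, 2.5000, 3.0000)
after link 2: o_2 = (-5.8971, -1.2141, 3.8660)
after link 3: o_3 = (-4.2811, -2.1471, 5.0981)
after link 4: o_4 = (-4.6471, -0.7811, 3.3660)
after link 5: o_5 = (-4.3971, 1.3840, 3.8660)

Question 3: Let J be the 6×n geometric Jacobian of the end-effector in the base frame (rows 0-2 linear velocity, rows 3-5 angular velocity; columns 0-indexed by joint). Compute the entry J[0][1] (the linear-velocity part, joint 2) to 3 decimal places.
axis z_1 = (-0.5000,-0.8660,0.0000); lever o_n−o_1 = (-0.0670,-1.1160,0.8660)
cross product → J_v[:, 1] = (-0.7500,0.4330,0.5000)
J_ω[:, 1] = z_1
entry J[0][1] = -0.7500

-0.750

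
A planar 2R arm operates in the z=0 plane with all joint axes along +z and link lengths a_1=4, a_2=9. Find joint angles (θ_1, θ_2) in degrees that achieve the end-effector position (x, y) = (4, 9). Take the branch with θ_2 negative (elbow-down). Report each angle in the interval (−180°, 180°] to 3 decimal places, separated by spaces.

cos θ_2 = (97.0000−4²−9²)/(2·4·9) = 0.0000; θ_2 = -90.0000° (elbow-down)
β = atan2(9.0000,4.0000) = 66.0375°; ψ = atan2(-9.0000,4.0000) = -66.0375°
θ_1 = β − ψ = 132.0750°

132.075 -90.000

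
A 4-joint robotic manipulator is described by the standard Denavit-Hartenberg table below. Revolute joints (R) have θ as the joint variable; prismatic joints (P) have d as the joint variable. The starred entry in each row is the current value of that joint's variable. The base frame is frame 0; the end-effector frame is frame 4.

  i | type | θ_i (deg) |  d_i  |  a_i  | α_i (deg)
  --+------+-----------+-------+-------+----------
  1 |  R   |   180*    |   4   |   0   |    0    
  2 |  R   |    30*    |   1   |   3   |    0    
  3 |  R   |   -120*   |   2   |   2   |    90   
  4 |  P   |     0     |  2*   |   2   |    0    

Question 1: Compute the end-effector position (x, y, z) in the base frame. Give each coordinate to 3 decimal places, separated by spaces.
-0.598 2.500 7.000

after link 1: o_1 = (0.0000, 0.0000, 4.0000)
after link 2: o_2 = (-2.5981, -1.5000, 5.0000)
after link 3: o_3 = (-2.5981, 0.5000, 7.0000)
after link 4: o_4 = (-0.5981, 2.5000, 7.0000)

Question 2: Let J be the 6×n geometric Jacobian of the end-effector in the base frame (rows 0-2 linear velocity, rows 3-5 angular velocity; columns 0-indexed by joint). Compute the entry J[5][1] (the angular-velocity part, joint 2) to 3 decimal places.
axis z_1 = (0.0000,0.0000,1.0000); lever o_n−o_1 = (-0.5981,2.5000,3.0000)
cross product → J_v[:, 1] = (-2.5000,-0.5981,0.0000)
J_ω[:, 1] = z_1
entry J[5][1] = 1.0000

1.000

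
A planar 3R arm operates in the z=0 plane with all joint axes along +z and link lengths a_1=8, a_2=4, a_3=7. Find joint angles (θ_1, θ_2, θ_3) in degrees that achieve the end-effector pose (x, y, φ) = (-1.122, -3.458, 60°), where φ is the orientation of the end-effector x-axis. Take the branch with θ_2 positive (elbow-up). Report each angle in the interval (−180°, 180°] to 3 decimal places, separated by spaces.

wrist centre = target − a_3·(cos φ, sin φ) = (-4.6220, -9.5202)
cos θ_2 = (111.9967−8²−4²)/(2·8·4) = 0.4999; θ_2 = 60.0034° (elbow-up)
β = atan2(-9.5202,-4.6220) = -115.8963°; ψ = atan2(3.4642,9.9998) = 19.1076°
θ_1 = β − ψ = -135.0039°
θ_3 = φ − θ_1 − θ_2 = 135.0005° (wrapped to (-180°,180°])

-135.004 60.003 135.000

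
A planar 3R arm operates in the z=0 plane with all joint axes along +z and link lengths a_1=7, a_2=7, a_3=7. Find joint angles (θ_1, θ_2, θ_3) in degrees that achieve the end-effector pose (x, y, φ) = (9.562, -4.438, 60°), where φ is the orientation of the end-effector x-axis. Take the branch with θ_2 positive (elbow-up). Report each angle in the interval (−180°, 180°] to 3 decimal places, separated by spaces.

wrist centre = target − a_3·(cos φ, sin φ) = (6.0620, -10.5002)
cos θ_2 = (147.0016−7²−7²)/(2·7·7) = 0.5000; θ_2 = 59.9989° (elbow-up)
β = atan2(-10.5002,6.0620) = -60.0011°; ψ = atan2(6.0621,10.5001) = 29.9995°
θ_1 = β − ψ = -90.0006°
θ_3 = φ − θ_1 − θ_2 = 90.0017° (wrapped to (-180°,180°])

-90.001 59.999 90.002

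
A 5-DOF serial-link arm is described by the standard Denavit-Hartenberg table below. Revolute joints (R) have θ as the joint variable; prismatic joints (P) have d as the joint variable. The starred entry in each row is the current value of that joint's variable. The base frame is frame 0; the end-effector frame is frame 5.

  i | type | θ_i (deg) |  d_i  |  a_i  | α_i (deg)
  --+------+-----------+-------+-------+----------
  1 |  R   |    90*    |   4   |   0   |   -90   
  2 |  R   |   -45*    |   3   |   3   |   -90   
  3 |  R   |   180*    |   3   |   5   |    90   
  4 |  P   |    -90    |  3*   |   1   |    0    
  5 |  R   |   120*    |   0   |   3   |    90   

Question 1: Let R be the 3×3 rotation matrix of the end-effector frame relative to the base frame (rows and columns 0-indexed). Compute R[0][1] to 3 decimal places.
1.000

End-effector y-axis (col 1 of R) = (1.0000,0.0000,-0.0000)
R[0][1] = 1.0000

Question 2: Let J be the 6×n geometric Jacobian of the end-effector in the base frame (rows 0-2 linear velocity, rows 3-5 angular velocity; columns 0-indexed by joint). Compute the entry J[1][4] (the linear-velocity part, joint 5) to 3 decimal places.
2.898

axis z_4 = (1.0000,0.0000,-0.0000); lever o_n−o_4 = (-0.0000,-0.7765,-2.8978)
cross product → J_v[:, 4] = (-0.0000,2.8978,-0.7765)
J_ω[:, 4] = z_4
entry J[1][4] = 2.8978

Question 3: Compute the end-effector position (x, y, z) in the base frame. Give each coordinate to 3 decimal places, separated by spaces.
0.000 -0.776 -1.726

after link 1: o_1 = (0.0000, 0.0000, 4.0000)
after link 2: o_2 = (-3.0000, 2.1213, 6.1213)
after link 3: o_3 = (-3.0000, 0.7071, 0.4645)
after link 4: o_4 = (0.0000, 0.0000, 1.1716)
after link 5: o_5 = (0.0000, -0.7765, -1.7262)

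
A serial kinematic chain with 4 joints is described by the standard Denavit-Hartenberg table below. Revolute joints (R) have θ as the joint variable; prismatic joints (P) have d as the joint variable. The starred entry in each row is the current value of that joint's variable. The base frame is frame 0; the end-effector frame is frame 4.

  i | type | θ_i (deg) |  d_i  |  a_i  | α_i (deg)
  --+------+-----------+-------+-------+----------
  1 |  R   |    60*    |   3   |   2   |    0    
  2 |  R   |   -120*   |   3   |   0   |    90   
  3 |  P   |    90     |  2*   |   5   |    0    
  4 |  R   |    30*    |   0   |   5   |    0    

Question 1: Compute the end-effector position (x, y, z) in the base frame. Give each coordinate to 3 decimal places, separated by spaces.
-1.982 2.897 15.330

after link 1: o_1 = (1.0000, 1.7321, 3.0000)
after link 2: o_2 = (1.0000, 1.7321, 6.0000)
after link 3: o_3 = (-0.7321, 0.7321, 11.0000)
after link 4: o_4 = (-1.9821, 2.8971, 15.3301)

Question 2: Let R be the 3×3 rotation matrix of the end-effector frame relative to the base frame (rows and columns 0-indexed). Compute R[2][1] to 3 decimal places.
End-effector y-axis (col 1 of R) = (-0.4330,0.7500,-0.5000)
R[2][1] = -0.5000

-0.500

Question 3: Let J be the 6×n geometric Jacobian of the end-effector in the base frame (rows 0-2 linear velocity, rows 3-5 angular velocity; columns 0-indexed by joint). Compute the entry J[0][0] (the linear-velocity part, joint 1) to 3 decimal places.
-2.897

axis z_0 = ẑ; lever o_n−o_0 = (-1.9821,2.8971,15.3301)
cross product → J_v[:, 0] = (-2.8971,-1.9821,0.0000)
J_ω[:, 0] = z_0
entry J[0][0] = -2.8971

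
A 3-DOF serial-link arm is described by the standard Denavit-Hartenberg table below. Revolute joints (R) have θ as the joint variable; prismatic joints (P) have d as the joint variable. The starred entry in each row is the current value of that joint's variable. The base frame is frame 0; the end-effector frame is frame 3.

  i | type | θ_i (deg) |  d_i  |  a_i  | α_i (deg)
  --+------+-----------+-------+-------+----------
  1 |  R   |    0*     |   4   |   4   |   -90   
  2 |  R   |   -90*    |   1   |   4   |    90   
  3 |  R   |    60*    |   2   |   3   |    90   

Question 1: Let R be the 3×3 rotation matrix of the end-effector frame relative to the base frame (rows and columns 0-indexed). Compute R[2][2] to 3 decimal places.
0.866

End-effector z-axis (col 2 of R) = (-0.0000,-0.5000,0.8660)
R[2][2] = 0.8660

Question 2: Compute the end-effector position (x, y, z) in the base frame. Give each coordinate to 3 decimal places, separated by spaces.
after link 1: o_1 = (4.0000, 0.0000, 4.0000)
after link 2: o_2 = (4.0000, 1.0000, 8.0000)
after link 3: o_3 = (2.0000, 3.5981, 9.5000)

2.000 3.598 9.500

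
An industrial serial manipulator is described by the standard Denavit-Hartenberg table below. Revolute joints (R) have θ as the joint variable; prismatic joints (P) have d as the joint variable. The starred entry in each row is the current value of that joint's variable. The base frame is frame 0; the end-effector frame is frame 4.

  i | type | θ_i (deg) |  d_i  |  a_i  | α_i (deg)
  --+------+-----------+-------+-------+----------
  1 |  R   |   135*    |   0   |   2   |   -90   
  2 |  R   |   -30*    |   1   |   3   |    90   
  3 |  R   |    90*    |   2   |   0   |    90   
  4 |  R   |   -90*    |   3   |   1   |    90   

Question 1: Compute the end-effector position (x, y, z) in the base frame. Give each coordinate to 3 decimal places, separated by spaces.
-5.442 4.028 3.866

after link 1: o_1 = (-1.4142, 1.4142, 0.0000)
after link 2: o_2 = (-3.9584, 2.5442, 1.5000)
after link 3: o_3 = (-3.2513, 1.8371, 3.2321)
after link 4: o_4 = (-5.4420, 4.0278, 3.8660)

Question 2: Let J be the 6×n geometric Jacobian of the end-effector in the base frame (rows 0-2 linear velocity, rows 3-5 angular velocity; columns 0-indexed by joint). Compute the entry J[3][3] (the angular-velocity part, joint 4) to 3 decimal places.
-0.612

axis z_3 = (-0.6124,0.6124,0.5000); lever o_n−o_3 = (-2.1907,2.1907,0.6340)
cross product → J_v[:, 3] = (-0.7071,-0.7071,0.0000)
J_ω[:, 3] = z_3
entry J[3][3] = -0.6124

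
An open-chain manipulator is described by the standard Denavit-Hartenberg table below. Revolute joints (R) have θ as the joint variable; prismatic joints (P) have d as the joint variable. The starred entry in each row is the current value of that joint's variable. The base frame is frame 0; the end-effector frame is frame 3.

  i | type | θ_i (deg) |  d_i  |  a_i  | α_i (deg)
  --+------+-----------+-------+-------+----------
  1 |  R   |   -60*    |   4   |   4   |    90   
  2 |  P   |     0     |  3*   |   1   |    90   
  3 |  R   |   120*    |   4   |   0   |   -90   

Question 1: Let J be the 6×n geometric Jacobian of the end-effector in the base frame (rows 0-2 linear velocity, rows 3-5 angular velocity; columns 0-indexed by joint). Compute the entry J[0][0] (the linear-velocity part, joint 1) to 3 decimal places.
axis z_0 = ẑ; lever o_n−o_0 = (-0.0981,-5.8301,0.0000)
cross product → J_v[:, 0] = (5.8301,-0.0981,0.0000)
J_ω[:, 0] = z_0
entry J[0][0] = 5.8301

5.830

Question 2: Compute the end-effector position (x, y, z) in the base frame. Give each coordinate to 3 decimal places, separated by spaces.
after link 1: o_1 = (2.0000, -3.4641, 4.0000)
after link 2: o_2 = (-0.0981, -5.8301, 4.0000)
after link 3: o_3 = (-0.0981, -5.8301, 0.0000)

-0.098 -5.830 0.000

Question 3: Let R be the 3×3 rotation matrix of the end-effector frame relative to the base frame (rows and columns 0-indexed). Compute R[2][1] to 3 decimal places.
End-effector y-axis (col 1 of R) = (0.0000,0.0000,1.0000)
R[2][1] = 1.0000

1.000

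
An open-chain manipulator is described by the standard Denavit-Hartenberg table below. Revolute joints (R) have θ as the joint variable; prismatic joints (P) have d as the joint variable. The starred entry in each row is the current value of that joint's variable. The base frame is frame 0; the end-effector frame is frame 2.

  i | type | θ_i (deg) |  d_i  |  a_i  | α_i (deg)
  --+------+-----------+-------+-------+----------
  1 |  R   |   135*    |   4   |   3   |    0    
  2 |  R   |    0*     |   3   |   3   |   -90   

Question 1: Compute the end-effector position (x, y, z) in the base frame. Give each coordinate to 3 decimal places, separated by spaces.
after link 1: o_1 = (-2.1213, 2.1213, 4.0000)
after link 2: o_2 = (-4.2426, 4.2426, 7.0000)

-4.243 4.243 7.000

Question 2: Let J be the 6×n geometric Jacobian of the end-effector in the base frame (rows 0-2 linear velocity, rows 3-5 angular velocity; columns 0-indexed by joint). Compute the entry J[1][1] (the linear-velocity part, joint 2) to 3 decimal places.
axis z_1 = (0.0000,0.0000,1.0000); lever o_n−o_1 = (-2.1213,2.1213,3.0000)
cross product → J_v[:, 1] = (-2.1213,-2.1213,0.0000)
J_ω[:, 1] = z_1
entry J[1][1] = -2.1213

-2.121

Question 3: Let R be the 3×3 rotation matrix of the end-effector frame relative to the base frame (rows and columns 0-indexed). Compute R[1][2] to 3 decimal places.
End-effector z-axis (col 2 of R) = (-0.7071,-0.7071,0.0000)
R[1][2] = -0.7071

-0.707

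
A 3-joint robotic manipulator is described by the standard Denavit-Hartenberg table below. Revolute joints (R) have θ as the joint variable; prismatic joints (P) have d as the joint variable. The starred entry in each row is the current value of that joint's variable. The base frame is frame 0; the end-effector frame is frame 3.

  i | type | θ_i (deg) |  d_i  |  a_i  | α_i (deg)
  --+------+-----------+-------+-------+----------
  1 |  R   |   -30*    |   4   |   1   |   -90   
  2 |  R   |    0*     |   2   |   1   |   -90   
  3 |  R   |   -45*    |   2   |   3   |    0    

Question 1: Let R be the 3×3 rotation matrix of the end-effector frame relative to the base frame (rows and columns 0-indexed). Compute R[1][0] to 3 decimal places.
End-effector x-axis (col 0 of R) = (0.9659,0.2588,0.0000)
R[1][0] = 0.2588

0.259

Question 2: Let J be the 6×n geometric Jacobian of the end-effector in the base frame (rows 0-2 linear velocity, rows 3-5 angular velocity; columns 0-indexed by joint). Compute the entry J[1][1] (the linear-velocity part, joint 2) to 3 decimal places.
axis z_1 = (0.5000,0.8660,0.0000); lever o_n−o_1 = (4.7638,2.0085,-2.0000)
cross product → J_v[:, 1] = (-1.7321,1.0000,-3.1213)
J_ω[:, 1] = z_1
entry J[1][1] = 1.0000

1.000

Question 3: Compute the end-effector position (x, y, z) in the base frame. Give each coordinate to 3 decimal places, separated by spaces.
5.630 1.509 2.000

after link 1: o_1 = (0.8660, -0.5000, 4.0000)
after link 2: o_2 = (2.7321, 0.7321, 4.0000)
after link 3: o_3 = (5.6298, 1.5085, 2.0000)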